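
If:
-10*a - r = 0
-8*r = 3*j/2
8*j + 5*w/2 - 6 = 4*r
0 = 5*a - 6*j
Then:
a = 0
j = 0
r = 0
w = 12/5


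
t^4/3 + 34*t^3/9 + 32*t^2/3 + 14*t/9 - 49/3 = (t/3 + 1)*(t - 1)*(t + 7/3)*(t + 7)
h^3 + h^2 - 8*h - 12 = (h - 3)*(h + 2)^2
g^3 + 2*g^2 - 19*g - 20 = (g - 4)*(g + 1)*(g + 5)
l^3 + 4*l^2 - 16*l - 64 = (l - 4)*(l + 4)^2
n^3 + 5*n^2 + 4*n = n*(n + 1)*(n + 4)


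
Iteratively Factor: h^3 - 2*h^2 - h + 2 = (h + 1)*(h^2 - 3*h + 2) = (h - 1)*(h + 1)*(h - 2)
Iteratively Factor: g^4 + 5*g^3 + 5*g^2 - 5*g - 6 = (g - 1)*(g^3 + 6*g^2 + 11*g + 6) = (g - 1)*(g + 3)*(g^2 + 3*g + 2) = (g - 1)*(g + 2)*(g + 3)*(g + 1)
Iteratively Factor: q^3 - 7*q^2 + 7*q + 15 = (q - 3)*(q^2 - 4*q - 5) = (q - 3)*(q + 1)*(q - 5)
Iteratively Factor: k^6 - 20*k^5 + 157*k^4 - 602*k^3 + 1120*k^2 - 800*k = (k)*(k^5 - 20*k^4 + 157*k^3 - 602*k^2 + 1120*k - 800) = k*(k - 4)*(k^4 - 16*k^3 + 93*k^2 - 230*k + 200) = k*(k - 4)^2*(k^3 - 12*k^2 + 45*k - 50) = k*(k - 5)*(k - 4)^2*(k^2 - 7*k + 10) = k*(k - 5)^2*(k - 4)^2*(k - 2)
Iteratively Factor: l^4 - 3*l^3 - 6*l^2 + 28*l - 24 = (l - 2)*(l^3 - l^2 - 8*l + 12) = (l - 2)*(l + 3)*(l^2 - 4*l + 4) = (l - 2)^2*(l + 3)*(l - 2)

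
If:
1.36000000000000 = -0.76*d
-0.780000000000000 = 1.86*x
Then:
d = -1.79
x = -0.42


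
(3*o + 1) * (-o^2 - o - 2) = -3*o^3 - 4*o^2 - 7*o - 2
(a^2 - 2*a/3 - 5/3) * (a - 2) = a^3 - 8*a^2/3 - a/3 + 10/3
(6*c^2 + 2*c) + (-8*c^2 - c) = -2*c^2 + c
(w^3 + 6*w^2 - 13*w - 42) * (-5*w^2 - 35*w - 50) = -5*w^5 - 65*w^4 - 195*w^3 + 365*w^2 + 2120*w + 2100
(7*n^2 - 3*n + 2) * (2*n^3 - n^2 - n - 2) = 14*n^5 - 13*n^4 - 13*n^2 + 4*n - 4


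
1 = 1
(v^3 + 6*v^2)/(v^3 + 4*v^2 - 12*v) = v/(v - 2)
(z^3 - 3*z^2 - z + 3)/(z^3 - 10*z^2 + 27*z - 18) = (z + 1)/(z - 6)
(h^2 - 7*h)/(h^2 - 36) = h*(h - 7)/(h^2 - 36)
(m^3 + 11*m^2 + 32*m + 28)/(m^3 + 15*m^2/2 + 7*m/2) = 2*(m^2 + 4*m + 4)/(m*(2*m + 1))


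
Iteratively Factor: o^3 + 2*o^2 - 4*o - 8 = (o - 2)*(o^2 + 4*o + 4) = (o - 2)*(o + 2)*(o + 2)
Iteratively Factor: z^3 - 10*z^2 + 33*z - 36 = (z - 3)*(z^2 - 7*z + 12) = (z - 3)^2*(z - 4)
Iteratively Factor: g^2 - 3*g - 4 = (g - 4)*(g + 1)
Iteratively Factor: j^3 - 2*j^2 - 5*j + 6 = (j - 1)*(j^2 - j - 6) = (j - 1)*(j + 2)*(j - 3)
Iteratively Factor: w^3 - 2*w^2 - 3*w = (w + 1)*(w^2 - 3*w) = w*(w + 1)*(w - 3)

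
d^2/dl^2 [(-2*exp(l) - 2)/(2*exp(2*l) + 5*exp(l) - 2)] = (-8*exp(4*l) - 12*exp(3*l) - 108*exp(2*l) - 102*exp(l) - 28)*exp(l)/(8*exp(6*l) + 60*exp(5*l) + 126*exp(4*l) + 5*exp(3*l) - 126*exp(2*l) + 60*exp(l) - 8)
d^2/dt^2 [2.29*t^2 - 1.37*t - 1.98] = 4.58000000000000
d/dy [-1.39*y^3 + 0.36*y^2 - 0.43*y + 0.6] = -4.17*y^2 + 0.72*y - 0.43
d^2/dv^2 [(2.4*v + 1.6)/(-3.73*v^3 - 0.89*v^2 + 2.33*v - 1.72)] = (-200.34576*v^5 - 314.93136*v^4 - 130.50272*v^3 + 260.59776*v^2 + 103.5408*v - 31.7104)/(51.895117*v^9 + 37.147443*v^8 - 88.387572*v^7 + 26.086127*v^6 + 89.471916*v^5 - 71.107689*v^4 - 0.945425000000006*v^3 + 35.912052*v^2 - 20.679216*v + 5.088448)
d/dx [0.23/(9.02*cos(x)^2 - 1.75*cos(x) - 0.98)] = (4.1492*cos(x) - 0.4025)*sin(x)/(-9.02*cos(x)^2 + 1.75*cos(x) + 0.98)^2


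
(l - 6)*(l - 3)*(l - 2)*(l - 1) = l^4 - 12*l^3 + 47*l^2 - 72*l + 36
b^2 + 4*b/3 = b*(b + 4/3)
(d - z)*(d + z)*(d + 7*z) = d^3 + 7*d^2*z - d*z^2 - 7*z^3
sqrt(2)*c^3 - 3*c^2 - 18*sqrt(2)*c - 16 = (c - 4*sqrt(2))*(c + 2*sqrt(2))*(sqrt(2)*c + 1)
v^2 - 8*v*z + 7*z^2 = (v - 7*z)*(v - z)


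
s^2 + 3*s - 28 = (s - 4)*(s + 7)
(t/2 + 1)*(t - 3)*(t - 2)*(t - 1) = t^4/2 - 2*t^3 - t^2/2 + 8*t - 6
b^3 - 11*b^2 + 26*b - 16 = (b - 8)*(b - 2)*(b - 1)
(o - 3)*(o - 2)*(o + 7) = o^3 + 2*o^2 - 29*o + 42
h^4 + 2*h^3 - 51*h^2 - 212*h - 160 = (h - 8)*(h + 1)*(h + 4)*(h + 5)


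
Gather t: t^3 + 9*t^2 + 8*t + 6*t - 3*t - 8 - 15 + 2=t^3 + 9*t^2 + 11*t - 21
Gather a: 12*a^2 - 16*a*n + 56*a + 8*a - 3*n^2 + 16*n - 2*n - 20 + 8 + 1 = 12*a^2 + a*(64 - 16*n) - 3*n^2 + 14*n - 11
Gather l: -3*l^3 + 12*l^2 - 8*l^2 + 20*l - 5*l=-3*l^3 + 4*l^2 + 15*l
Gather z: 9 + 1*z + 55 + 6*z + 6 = 7*z + 70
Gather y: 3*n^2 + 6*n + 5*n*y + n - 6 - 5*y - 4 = 3*n^2 + 7*n + y*(5*n - 5) - 10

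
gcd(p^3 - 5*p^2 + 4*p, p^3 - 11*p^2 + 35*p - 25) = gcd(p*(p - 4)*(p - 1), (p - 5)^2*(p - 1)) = p - 1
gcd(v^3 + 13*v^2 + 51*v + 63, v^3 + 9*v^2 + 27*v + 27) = v^2 + 6*v + 9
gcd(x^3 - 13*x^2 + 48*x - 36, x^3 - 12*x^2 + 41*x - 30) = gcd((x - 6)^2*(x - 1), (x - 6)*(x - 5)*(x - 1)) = x^2 - 7*x + 6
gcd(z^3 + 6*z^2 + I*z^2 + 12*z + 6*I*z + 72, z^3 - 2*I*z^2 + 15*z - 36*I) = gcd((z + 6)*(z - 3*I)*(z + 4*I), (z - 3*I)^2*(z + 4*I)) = z^2 + I*z + 12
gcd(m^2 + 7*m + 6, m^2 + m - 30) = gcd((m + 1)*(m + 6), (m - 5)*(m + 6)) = m + 6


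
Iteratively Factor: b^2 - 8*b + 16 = (b - 4)*(b - 4)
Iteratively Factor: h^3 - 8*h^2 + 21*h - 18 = (h - 3)*(h^2 - 5*h + 6) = (h - 3)^2*(h - 2)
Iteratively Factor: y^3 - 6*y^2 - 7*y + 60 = (y - 5)*(y^2 - y - 12) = (y - 5)*(y + 3)*(y - 4)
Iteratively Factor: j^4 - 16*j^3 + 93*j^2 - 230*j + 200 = (j - 4)*(j^3 - 12*j^2 + 45*j - 50) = (j - 5)*(j - 4)*(j^2 - 7*j + 10) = (j - 5)^2*(j - 4)*(j - 2)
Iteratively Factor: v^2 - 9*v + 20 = (v - 4)*(v - 5)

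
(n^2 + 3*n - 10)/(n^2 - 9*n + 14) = (n + 5)/(n - 7)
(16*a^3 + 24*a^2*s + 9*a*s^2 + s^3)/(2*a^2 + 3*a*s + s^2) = (16*a^2 + 8*a*s + s^2)/(2*a + s)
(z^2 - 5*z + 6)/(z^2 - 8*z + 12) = (z - 3)/(z - 6)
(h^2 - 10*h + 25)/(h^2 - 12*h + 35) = (h - 5)/(h - 7)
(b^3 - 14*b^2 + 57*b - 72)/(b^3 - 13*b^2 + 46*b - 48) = (b - 3)/(b - 2)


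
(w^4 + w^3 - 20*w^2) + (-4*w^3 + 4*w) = w^4 - 3*w^3 - 20*w^2 + 4*w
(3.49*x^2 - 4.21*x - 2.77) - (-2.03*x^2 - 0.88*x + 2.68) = 5.52*x^2 - 3.33*x - 5.45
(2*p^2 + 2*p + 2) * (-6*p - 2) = -12*p^3 - 16*p^2 - 16*p - 4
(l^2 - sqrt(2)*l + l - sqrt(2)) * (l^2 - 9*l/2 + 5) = l^4 - 7*l^3/2 - sqrt(2)*l^3 + l^2/2 + 7*sqrt(2)*l^2/2 - sqrt(2)*l/2 + 5*l - 5*sqrt(2)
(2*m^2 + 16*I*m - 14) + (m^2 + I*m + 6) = 3*m^2 + 17*I*m - 8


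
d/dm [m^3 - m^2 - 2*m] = 3*m^2 - 2*m - 2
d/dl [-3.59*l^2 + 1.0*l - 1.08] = 1.0 - 7.18*l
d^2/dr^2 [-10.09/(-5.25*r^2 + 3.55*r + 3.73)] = (556.21125*r^2 - 376.10475*r - 10.09*(10.5*r - 3.55)*(21.0*r - 7.1) - 395.17485)/(-5.25*r^2 + 3.55*r + 3.73)^3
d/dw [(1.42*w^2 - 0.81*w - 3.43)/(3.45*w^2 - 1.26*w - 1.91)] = (1.0053*w^2 + 18.2426*w - 2.7747)/(11.9025*w^4 - 8.694*w^3 - 11.5914*w^2 + 4.8132*w + 3.6481)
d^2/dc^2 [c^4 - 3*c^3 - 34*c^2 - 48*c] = 12*c^2 - 18*c - 68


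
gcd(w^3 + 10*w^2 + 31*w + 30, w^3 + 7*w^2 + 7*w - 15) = w^2 + 8*w + 15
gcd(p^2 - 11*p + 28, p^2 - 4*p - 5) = 1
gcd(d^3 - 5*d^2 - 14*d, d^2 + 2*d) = d^2 + 2*d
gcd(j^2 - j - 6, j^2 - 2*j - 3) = j - 3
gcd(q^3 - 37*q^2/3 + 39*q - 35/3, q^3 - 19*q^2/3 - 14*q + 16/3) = q - 1/3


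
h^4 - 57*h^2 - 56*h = h*(h - 8)*(h + 1)*(h + 7)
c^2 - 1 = (c - 1)*(c + 1)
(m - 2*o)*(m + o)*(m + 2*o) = m^3 + m^2*o - 4*m*o^2 - 4*o^3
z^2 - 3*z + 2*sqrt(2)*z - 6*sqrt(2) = (z - 3)*(z + 2*sqrt(2))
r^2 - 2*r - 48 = (r - 8)*(r + 6)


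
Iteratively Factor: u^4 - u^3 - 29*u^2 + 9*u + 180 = (u - 5)*(u^3 + 4*u^2 - 9*u - 36) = (u - 5)*(u - 3)*(u^2 + 7*u + 12) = (u - 5)*(u - 3)*(u + 3)*(u + 4)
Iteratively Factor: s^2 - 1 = (s + 1)*(s - 1)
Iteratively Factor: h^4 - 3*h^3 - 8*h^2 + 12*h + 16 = (h - 2)*(h^3 - h^2 - 10*h - 8) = (h - 2)*(h + 2)*(h^2 - 3*h - 4) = (h - 4)*(h - 2)*(h + 2)*(h + 1)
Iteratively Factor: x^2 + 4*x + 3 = (x + 1)*(x + 3)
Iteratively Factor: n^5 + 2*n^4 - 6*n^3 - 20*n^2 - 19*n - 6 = (n + 1)*(n^4 + n^3 - 7*n^2 - 13*n - 6) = (n + 1)^2*(n^3 - 7*n - 6) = (n - 3)*(n + 1)^2*(n^2 + 3*n + 2) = (n - 3)*(n + 1)^2*(n + 2)*(n + 1)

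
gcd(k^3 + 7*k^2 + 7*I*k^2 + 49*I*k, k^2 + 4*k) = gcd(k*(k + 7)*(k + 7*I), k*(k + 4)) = k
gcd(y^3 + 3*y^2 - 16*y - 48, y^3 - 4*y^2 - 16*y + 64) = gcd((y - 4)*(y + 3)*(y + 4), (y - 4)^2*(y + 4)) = y^2 - 16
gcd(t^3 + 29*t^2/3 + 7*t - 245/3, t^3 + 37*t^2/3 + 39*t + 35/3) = t^2 + 12*t + 35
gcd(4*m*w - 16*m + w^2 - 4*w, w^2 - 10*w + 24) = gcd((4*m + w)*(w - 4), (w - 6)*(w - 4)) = w - 4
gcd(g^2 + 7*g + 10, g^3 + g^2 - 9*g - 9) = 1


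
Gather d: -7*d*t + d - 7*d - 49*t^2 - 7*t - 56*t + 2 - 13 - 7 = d*(-7*t - 6) - 49*t^2 - 63*t - 18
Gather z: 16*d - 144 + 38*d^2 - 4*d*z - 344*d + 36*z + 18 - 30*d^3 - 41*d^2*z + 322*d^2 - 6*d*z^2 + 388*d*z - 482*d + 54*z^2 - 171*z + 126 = -30*d^3 + 360*d^2 - 810*d + z^2*(54 - 6*d) + z*(-41*d^2 + 384*d - 135)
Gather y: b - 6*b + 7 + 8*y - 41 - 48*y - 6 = -5*b - 40*y - 40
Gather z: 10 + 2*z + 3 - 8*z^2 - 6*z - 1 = -8*z^2 - 4*z + 12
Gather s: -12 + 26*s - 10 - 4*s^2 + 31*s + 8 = -4*s^2 + 57*s - 14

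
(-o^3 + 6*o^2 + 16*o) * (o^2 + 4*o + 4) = -o^5 + 2*o^4 + 36*o^3 + 88*o^2 + 64*o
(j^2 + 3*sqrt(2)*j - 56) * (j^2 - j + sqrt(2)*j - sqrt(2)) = j^4 - j^3 + 4*sqrt(2)*j^3 - 50*j^2 - 4*sqrt(2)*j^2 - 56*sqrt(2)*j + 50*j + 56*sqrt(2)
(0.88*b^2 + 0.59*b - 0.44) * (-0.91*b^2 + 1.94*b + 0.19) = -0.8008*b^4 + 1.1703*b^3 + 1.7122*b^2 - 0.7415*b - 0.0836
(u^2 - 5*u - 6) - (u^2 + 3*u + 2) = -8*u - 8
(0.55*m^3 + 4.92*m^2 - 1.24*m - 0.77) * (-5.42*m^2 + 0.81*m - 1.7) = -2.981*m^5 - 26.2209*m^4 + 9.771*m^3 - 5.195*m^2 + 1.4843*m + 1.309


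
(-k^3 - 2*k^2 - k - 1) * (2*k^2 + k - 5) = -2*k^5 - 5*k^4 + k^3 + 7*k^2 + 4*k + 5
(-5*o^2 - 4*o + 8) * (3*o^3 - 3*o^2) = -15*o^5 + 3*o^4 + 36*o^3 - 24*o^2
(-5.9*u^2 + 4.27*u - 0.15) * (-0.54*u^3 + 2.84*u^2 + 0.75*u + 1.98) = 3.186*u^5 - 19.0618*u^4 + 7.7828*u^3 - 8.9055*u^2 + 8.3421*u - 0.297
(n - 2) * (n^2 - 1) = n^3 - 2*n^2 - n + 2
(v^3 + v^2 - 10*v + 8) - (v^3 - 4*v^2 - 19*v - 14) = 5*v^2 + 9*v + 22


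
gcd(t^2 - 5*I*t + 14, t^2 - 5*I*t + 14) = t^2 - 5*I*t + 14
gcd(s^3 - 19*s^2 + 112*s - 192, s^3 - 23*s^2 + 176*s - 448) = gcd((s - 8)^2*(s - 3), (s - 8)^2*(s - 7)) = s^2 - 16*s + 64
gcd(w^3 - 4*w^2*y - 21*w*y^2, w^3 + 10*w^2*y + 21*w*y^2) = w^2 + 3*w*y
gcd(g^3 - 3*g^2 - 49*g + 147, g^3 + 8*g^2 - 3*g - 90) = g - 3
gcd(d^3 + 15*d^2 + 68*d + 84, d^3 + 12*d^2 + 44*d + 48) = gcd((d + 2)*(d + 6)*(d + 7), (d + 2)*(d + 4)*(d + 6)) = d^2 + 8*d + 12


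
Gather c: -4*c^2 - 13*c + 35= -4*c^2 - 13*c + 35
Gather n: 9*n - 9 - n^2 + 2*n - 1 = -n^2 + 11*n - 10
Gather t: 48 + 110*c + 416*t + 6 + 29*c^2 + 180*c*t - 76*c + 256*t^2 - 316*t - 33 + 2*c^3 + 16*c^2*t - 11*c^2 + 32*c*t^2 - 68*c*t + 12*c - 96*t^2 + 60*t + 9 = 2*c^3 + 18*c^2 + 46*c + t^2*(32*c + 160) + t*(16*c^2 + 112*c + 160) + 30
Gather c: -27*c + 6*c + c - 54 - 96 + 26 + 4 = -20*c - 120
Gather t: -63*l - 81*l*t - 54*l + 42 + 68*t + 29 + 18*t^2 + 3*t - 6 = -117*l + 18*t^2 + t*(71 - 81*l) + 65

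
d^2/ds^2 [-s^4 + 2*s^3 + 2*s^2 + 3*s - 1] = -12*s^2 + 12*s + 4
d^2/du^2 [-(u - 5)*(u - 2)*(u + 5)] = 4 - 6*u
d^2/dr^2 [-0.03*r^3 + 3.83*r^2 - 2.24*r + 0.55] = 7.66 - 0.18*r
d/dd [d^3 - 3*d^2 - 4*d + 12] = 3*d^2 - 6*d - 4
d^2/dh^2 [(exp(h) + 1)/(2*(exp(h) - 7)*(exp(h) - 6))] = (exp(4*h) + 17*exp(3*h) - 291*exp(2*h) + 547*exp(h) + 2310)*exp(h)/(2*(exp(6*h) - 39*exp(5*h) + 633*exp(4*h) - 5473*exp(3*h) + 26586*exp(2*h) - 68796*exp(h) + 74088))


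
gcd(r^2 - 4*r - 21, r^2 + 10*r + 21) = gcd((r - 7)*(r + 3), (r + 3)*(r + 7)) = r + 3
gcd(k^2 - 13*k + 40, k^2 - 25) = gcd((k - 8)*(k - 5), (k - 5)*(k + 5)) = k - 5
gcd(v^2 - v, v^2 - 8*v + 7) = v - 1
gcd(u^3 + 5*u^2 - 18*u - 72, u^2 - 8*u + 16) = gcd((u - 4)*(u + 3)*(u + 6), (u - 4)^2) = u - 4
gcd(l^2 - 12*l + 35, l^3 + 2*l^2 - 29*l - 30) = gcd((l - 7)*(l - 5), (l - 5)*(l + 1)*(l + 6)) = l - 5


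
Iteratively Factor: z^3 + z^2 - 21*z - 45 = (z + 3)*(z^2 - 2*z - 15) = (z + 3)^2*(z - 5)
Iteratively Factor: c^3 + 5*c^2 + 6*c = (c)*(c^2 + 5*c + 6) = c*(c + 3)*(c + 2)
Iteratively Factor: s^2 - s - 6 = (s - 3)*(s + 2)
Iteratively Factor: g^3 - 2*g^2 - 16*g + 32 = (g - 2)*(g^2 - 16) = (g - 2)*(g + 4)*(g - 4)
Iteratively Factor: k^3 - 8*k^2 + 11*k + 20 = (k + 1)*(k^2 - 9*k + 20) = (k - 5)*(k + 1)*(k - 4)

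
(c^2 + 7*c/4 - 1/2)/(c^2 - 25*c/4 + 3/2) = (c + 2)/(c - 6)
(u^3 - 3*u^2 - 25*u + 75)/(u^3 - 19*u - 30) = (u^2 + 2*u - 15)/(u^2 + 5*u + 6)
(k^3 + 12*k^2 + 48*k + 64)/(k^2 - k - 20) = (k^2 + 8*k + 16)/(k - 5)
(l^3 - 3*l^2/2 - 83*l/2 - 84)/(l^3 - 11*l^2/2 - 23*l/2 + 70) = (l^2 - 5*l - 24)/(l^2 - 9*l + 20)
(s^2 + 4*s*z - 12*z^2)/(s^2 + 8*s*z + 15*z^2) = (s^2 + 4*s*z - 12*z^2)/(s^2 + 8*s*z + 15*z^2)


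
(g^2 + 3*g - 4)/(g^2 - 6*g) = (g^2 + 3*g - 4)/(g*(g - 6))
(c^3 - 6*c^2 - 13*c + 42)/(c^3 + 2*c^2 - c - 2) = (c^3 - 6*c^2 - 13*c + 42)/(c^3 + 2*c^2 - c - 2)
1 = 1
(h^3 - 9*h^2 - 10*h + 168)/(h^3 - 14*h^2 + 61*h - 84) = (h^2 - 2*h - 24)/(h^2 - 7*h + 12)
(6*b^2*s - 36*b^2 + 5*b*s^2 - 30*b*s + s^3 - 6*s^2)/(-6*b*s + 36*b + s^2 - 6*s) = (6*b^2 + 5*b*s + s^2)/(-6*b + s)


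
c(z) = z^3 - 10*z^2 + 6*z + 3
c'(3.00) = -27.00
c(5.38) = -98.44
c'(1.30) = -14.93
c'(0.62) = -5.25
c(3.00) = -42.00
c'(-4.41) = 152.54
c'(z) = 3*z^2 - 20*z + 6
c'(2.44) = -24.94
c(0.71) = 2.58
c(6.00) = -105.00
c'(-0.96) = 27.96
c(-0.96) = -12.86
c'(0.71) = -6.69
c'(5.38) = -14.77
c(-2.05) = -59.94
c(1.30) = -3.90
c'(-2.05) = 59.61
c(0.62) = 3.11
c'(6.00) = -6.00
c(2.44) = -27.37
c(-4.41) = -303.71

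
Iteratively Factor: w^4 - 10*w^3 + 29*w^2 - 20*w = (w - 5)*(w^3 - 5*w^2 + 4*w) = (w - 5)*(w - 1)*(w^2 - 4*w) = (w - 5)*(w - 4)*(w - 1)*(w)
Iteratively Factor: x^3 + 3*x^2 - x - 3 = (x + 3)*(x^2 - 1) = (x - 1)*(x + 3)*(x + 1)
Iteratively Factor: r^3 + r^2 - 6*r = (r + 3)*(r^2 - 2*r) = (r - 2)*(r + 3)*(r)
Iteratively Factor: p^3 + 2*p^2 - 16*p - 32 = (p - 4)*(p^2 + 6*p + 8) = (p - 4)*(p + 2)*(p + 4)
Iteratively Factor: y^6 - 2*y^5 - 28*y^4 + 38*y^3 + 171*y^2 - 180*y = (y - 3)*(y^5 + y^4 - 25*y^3 - 37*y^2 + 60*y) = y*(y - 3)*(y^4 + y^3 - 25*y^2 - 37*y + 60) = y*(y - 3)*(y - 1)*(y^3 + 2*y^2 - 23*y - 60) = y*(y - 3)*(y - 1)*(y + 4)*(y^2 - 2*y - 15) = y*(y - 3)*(y - 1)*(y + 3)*(y + 4)*(y - 5)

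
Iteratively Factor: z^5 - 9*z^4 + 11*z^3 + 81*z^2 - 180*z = (z - 3)*(z^4 - 6*z^3 - 7*z^2 + 60*z) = (z - 3)*(z + 3)*(z^3 - 9*z^2 + 20*z) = z*(z - 3)*(z + 3)*(z^2 - 9*z + 20) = z*(z - 5)*(z - 3)*(z + 3)*(z - 4)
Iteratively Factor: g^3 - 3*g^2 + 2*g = (g)*(g^2 - 3*g + 2) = g*(g - 2)*(g - 1)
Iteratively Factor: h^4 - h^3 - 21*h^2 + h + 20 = (h + 4)*(h^3 - 5*h^2 - h + 5) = (h - 1)*(h + 4)*(h^2 - 4*h - 5) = (h - 1)*(h + 1)*(h + 4)*(h - 5)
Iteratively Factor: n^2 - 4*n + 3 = (n - 1)*(n - 3)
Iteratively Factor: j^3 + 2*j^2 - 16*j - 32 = (j - 4)*(j^2 + 6*j + 8) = (j - 4)*(j + 4)*(j + 2)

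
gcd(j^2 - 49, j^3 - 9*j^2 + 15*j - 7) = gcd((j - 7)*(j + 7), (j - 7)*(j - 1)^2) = j - 7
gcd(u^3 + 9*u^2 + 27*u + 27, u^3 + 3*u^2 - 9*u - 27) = u^2 + 6*u + 9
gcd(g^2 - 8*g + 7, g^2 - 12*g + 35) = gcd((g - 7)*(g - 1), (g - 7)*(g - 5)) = g - 7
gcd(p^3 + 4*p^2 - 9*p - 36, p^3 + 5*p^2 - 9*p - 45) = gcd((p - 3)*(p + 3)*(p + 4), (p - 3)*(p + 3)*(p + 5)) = p^2 - 9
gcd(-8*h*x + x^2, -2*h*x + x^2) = x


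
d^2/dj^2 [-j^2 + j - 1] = -2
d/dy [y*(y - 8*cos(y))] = 8*y*sin(y) + 2*y - 8*cos(y)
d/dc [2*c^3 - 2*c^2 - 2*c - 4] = 6*c^2 - 4*c - 2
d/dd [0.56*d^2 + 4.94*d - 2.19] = 1.12*d + 4.94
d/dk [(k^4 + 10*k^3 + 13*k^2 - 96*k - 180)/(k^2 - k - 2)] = (2*k^5 + 7*k^4 - 28*k^3 + 23*k^2 + 308*k + 12)/(k^4 - 2*k^3 - 3*k^2 + 4*k + 4)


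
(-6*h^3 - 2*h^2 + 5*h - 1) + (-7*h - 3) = -6*h^3 - 2*h^2 - 2*h - 4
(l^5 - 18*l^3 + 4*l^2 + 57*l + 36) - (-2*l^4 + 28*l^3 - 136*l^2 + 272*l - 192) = l^5 + 2*l^4 - 46*l^3 + 140*l^2 - 215*l + 228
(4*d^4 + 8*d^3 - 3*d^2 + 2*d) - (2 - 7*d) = 4*d^4 + 8*d^3 - 3*d^2 + 9*d - 2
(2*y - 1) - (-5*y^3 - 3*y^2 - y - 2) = 5*y^3 + 3*y^2 + 3*y + 1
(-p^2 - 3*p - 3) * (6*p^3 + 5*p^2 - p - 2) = -6*p^5 - 23*p^4 - 32*p^3 - 10*p^2 + 9*p + 6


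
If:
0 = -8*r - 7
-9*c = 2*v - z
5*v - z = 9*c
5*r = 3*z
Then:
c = -5/72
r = -7/8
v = -5/12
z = -35/24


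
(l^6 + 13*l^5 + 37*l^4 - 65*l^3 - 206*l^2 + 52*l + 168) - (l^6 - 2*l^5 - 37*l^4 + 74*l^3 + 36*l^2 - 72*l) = 15*l^5 + 74*l^4 - 139*l^3 - 242*l^2 + 124*l + 168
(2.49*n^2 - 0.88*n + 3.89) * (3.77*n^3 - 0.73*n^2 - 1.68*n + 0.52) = 9.3873*n^5 - 5.1353*n^4 + 11.1245*n^3 - 0.0665*n^2 - 6.9928*n + 2.0228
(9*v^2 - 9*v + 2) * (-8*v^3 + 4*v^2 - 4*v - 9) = -72*v^5 + 108*v^4 - 88*v^3 - 37*v^2 + 73*v - 18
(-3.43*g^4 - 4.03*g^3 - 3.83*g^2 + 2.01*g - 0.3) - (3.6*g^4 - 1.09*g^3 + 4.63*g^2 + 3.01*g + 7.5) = -7.03*g^4 - 2.94*g^3 - 8.46*g^2 - 1.0*g - 7.8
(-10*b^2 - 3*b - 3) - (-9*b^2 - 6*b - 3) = -b^2 + 3*b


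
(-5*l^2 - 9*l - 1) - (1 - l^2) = -4*l^2 - 9*l - 2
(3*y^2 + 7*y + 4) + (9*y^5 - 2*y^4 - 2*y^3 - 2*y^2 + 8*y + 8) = 9*y^5 - 2*y^4 - 2*y^3 + y^2 + 15*y + 12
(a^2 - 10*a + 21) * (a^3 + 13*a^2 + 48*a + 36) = a^5 + 3*a^4 - 61*a^3 - 171*a^2 + 648*a + 756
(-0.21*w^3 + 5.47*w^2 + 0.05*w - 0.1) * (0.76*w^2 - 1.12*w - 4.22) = -0.1596*w^5 + 4.3924*w^4 - 5.2022*w^3 - 23.2154*w^2 - 0.099*w + 0.422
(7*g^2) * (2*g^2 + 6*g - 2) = 14*g^4 + 42*g^3 - 14*g^2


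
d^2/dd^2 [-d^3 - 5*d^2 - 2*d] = -6*d - 10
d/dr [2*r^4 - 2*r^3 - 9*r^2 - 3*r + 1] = 8*r^3 - 6*r^2 - 18*r - 3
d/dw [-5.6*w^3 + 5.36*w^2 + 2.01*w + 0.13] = -16.8*w^2 + 10.72*w + 2.01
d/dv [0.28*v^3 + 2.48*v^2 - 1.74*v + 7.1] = 0.84*v^2 + 4.96*v - 1.74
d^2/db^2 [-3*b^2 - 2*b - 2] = -6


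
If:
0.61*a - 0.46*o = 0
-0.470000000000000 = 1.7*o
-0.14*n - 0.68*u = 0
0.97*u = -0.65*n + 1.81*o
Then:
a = -0.21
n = -1.11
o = -0.28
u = 0.23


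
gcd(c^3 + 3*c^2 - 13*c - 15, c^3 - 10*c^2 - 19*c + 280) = c + 5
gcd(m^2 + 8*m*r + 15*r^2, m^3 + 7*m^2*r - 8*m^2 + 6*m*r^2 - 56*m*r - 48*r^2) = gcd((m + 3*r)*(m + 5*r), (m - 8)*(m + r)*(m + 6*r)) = 1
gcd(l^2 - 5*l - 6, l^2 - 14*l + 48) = l - 6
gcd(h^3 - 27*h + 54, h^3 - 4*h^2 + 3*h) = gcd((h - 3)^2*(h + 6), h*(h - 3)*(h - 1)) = h - 3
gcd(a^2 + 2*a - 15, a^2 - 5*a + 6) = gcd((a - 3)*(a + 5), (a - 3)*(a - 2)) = a - 3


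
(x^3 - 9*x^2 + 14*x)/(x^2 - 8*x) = (x^2 - 9*x + 14)/(x - 8)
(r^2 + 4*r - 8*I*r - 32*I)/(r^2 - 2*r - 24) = (r - 8*I)/(r - 6)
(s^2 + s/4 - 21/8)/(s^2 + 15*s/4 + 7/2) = (s - 3/2)/(s + 2)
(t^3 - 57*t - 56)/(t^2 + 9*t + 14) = (t^2 - 7*t - 8)/(t + 2)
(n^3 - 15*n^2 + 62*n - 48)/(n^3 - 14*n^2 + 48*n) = (n - 1)/n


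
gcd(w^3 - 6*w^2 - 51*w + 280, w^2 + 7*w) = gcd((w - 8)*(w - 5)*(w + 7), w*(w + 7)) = w + 7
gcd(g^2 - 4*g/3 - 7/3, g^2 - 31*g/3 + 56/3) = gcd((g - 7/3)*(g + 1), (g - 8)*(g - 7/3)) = g - 7/3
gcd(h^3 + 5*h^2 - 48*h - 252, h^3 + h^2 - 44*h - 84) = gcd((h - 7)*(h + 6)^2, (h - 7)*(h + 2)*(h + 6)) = h^2 - h - 42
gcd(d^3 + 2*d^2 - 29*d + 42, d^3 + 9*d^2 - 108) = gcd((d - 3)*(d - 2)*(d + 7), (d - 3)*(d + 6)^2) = d - 3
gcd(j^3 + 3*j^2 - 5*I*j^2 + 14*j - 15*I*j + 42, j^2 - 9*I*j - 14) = j - 7*I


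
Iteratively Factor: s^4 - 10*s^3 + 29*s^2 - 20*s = (s - 4)*(s^3 - 6*s^2 + 5*s) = (s - 4)*(s - 1)*(s^2 - 5*s) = (s - 5)*(s - 4)*(s - 1)*(s)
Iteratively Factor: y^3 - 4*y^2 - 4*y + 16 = (y + 2)*(y^2 - 6*y + 8) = (y - 4)*(y + 2)*(y - 2)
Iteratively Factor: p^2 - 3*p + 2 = (p - 1)*(p - 2)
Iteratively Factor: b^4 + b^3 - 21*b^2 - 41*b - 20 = (b - 5)*(b^3 + 6*b^2 + 9*b + 4) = (b - 5)*(b + 1)*(b^2 + 5*b + 4) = (b - 5)*(b + 1)^2*(b + 4)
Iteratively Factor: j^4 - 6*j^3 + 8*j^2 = (j - 4)*(j^3 - 2*j^2) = (j - 4)*(j - 2)*(j^2) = j*(j - 4)*(j - 2)*(j)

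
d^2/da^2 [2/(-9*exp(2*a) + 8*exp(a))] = 8*((9*exp(a) - 8)*(9*exp(a) - 2) - 2*(9*exp(a) - 4)^2)*exp(-a)/(9*exp(a) - 8)^3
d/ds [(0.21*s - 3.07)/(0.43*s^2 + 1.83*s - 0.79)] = (-0.0903*s^2 + 2.6402*s + 5.4522)/(0.1849*s^4 + 1.5738*s^3 + 2.6695*s^2 - 2.8914*s + 0.6241)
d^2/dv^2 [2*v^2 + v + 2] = 4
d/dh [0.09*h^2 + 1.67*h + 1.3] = 0.18*h + 1.67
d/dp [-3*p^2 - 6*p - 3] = -6*p - 6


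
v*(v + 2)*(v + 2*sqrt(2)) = v^3 + 2*v^2 + 2*sqrt(2)*v^2 + 4*sqrt(2)*v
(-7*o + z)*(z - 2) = -7*o*z + 14*o + z^2 - 2*z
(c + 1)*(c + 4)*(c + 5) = c^3 + 10*c^2 + 29*c + 20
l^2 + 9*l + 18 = (l + 3)*(l + 6)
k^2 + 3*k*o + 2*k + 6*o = (k + 2)*(k + 3*o)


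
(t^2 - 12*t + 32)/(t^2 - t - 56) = (t - 4)/(t + 7)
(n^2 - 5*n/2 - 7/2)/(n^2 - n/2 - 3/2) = (2*n - 7)/(2*n - 3)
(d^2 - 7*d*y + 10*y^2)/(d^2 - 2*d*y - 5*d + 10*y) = (d - 5*y)/(d - 5)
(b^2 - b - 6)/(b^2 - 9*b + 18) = (b + 2)/(b - 6)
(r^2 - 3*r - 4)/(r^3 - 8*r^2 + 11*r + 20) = 1/(r - 5)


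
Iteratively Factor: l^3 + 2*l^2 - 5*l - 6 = (l + 3)*(l^2 - l - 2) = (l - 2)*(l + 3)*(l + 1)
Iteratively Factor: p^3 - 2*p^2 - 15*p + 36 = (p - 3)*(p^2 + p - 12) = (p - 3)*(p + 4)*(p - 3)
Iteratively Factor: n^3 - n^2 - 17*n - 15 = (n - 5)*(n^2 + 4*n + 3) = (n - 5)*(n + 3)*(n + 1)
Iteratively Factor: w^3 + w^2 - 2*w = (w - 1)*(w^2 + 2*w) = (w - 1)*(w + 2)*(w)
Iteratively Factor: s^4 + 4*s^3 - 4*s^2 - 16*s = (s + 2)*(s^3 + 2*s^2 - 8*s) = (s - 2)*(s + 2)*(s^2 + 4*s) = s*(s - 2)*(s + 2)*(s + 4)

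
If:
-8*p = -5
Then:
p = 5/8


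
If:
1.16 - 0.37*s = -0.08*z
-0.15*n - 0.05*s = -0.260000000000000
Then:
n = 0.688288288288288 - 0.0720720720720721*z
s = 0.216216216216216*z + 3.13513513513514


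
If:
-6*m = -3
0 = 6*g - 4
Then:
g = 2/3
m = 1/2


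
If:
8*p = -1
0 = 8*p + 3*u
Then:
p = -1/8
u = 1/3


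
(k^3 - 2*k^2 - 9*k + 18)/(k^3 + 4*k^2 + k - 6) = (k^2 - 5*k + 6)/(k^2 + k - 2)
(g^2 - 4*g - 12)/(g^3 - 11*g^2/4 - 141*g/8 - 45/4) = 8*(g + 2)/(8*g^2 + 26*g + 15)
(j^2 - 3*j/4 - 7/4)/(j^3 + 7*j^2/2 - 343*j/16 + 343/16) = 4*(j + 1)/(4*j^2 + 21*j - 49)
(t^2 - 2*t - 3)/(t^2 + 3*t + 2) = (t - 3)/(t + 2)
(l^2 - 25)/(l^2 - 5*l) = (l + 5)/l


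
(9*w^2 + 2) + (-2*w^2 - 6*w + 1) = 7*w^2 - 6*w + 3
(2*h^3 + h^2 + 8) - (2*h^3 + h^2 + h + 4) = 4 - h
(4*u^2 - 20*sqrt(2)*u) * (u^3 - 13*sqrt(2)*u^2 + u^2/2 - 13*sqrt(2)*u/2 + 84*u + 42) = 4*u^5 - 72*sqrt(2)*u^4 + 2*u^4 - 36*sqrt(2)*u^3 + 856*u^3 - 1680*sqrt(2)*u^2 + 428*u^2 - 840*sqrt(2)*u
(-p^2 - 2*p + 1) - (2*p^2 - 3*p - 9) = -3*p^2 + p + 10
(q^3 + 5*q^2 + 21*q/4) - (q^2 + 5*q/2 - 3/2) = q^3 + 4*q^2 + 11*q/4 + 3/2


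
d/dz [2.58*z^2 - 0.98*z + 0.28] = 5.16*z - 0.98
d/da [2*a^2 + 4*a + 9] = 4*a + 4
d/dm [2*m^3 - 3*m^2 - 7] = 6*m*(m - 1)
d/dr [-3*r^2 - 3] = -6*r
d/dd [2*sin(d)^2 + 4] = 2*sin(2*d)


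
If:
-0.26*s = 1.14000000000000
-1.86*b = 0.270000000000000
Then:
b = -0.15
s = -4.38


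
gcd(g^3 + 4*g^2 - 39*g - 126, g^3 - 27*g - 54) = g^2 - 3*g - 18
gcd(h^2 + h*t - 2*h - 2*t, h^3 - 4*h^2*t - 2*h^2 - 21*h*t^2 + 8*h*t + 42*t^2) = h - 2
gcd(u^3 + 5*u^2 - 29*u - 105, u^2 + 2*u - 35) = u^2 + 2*u - 35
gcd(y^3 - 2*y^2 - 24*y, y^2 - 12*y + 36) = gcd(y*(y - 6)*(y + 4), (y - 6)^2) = y - 6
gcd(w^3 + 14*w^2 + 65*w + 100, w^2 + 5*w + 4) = w + 4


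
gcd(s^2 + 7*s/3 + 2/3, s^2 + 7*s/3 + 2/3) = s^2 + 7*s/3 + 2/3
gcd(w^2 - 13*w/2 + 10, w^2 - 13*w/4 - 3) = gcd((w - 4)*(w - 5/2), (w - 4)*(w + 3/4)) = w - 4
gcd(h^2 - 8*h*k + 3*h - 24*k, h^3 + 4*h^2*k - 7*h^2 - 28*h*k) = 1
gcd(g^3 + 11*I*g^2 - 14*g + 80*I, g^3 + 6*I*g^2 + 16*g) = g^2 + 6*I*g + 16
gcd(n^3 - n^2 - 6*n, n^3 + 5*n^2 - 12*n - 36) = n^2 - n - 6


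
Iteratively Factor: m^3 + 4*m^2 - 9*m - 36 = (m - 3)*(m^2 + 7*m + 12) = (m - 3)*(m + 4)*(m + 3)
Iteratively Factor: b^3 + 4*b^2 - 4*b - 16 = (b + 4)*(b^2 - 4) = (b - 2)*(b + 4)*(b + 2)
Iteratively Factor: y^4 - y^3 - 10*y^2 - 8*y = (y - 4)*(y^3 + 3*y^2 + 2*y) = y*(y - 4)*(y^2 + 3*y + 2) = y*(y - 4)*(y + 2)*(y + 1)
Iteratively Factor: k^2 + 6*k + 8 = (k + 4)*(k + 2)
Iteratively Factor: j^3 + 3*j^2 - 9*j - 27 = (j - 3)*(j^2 + 6*j + 9) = (j - 3)*(j + 3)*(j + 3)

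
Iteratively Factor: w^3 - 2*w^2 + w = (w - 1)*(w^2 - w) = (w - 1)^2*(w)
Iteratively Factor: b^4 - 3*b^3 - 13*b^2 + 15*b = (b)*(b^3 - 3*b^2 - 13*b + 15) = b*(b + 3)*(b^2 - 6*b + 5) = b*(b - 5)*(b + 3)*(b - 1)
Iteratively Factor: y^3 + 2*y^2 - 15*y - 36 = (y + 3)*(y^2 - y - 12) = (y - 4)*(y + 3)*(y + 3)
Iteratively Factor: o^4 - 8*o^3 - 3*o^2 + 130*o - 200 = (o + 4)*(o^3 - 12*o^2 + 45*o - 50) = (o - 5)*(o + 4)*(o^2 - 7*o + 10) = (o - 5)^2*(o + 4)*(o - 2)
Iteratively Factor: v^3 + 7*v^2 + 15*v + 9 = (v + 3)*(v^2 + 4*v + 3) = (v + 3)^2*(v + 1)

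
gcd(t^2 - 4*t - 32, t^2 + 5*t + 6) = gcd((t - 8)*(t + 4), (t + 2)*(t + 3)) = 1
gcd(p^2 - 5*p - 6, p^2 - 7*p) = 1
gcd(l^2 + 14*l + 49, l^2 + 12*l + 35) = l + 7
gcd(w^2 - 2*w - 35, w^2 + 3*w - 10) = w + 5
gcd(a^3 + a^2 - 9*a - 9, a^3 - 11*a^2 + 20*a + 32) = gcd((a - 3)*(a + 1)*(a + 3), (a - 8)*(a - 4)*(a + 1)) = a + 1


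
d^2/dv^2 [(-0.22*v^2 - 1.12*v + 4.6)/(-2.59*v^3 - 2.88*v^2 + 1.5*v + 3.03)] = (2.951564*v^6 + 45.078432*v^5 - 315.033096*v^4 - 495.643548*v^3 - 4.70750400000003*v^2 - 38.723112*v - 107.124084)/(17.373979*v^9 + 57.957984*v^8 + 34.261038*v^7 - 104.221557*v^6 - 155.450556*v^5 + 14.673204*v^4 + 146.498193*v^3 + 58.870476*v^2 - 41.31405*v - 27.818127)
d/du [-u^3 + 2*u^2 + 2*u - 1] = -3*u^2 + 4*u + 2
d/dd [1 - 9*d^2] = -18*d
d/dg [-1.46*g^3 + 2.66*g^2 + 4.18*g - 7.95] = -4.38*g^2 + 5.32*g + 4.18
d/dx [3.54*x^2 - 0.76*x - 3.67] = 7.08*x - 0.76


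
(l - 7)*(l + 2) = l^2 - 5*l - 14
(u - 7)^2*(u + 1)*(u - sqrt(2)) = u^4 - 13*u^3 - sqrt(2)*u^3 + 13*sqrt(2)*u^2 + 35*u^2 - 35*sqrt(2)*u + 49*u - 49*sqrt(2)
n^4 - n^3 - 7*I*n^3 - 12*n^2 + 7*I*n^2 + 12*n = n*(n - 1)*(n - 4*I)*(n - 3*I)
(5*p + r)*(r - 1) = 5*p*r - 5*p + r^2 - r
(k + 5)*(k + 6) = k^2 + 11*k + 30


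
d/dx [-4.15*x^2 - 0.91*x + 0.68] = -8.3*x - 0.91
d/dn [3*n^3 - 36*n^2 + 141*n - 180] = 9*n^2 - 72*n + 141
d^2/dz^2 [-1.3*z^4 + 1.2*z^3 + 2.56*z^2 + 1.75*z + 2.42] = -15.6*z^2 + 7.2*z + 5.12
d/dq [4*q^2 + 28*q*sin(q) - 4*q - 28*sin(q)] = 28*q*cos(q) + 8*q - 28*sqrt(2)*cos(q + pi/4) - 4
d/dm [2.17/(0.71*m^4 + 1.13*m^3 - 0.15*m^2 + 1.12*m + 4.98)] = (-6.1628*m^3 - 7.3563*m^2 + 0.651*m - 2.4304)/(0.71*m^4 + 1.13*m^3 - 0.15*m^2 + 1.12*m + 4.98)^2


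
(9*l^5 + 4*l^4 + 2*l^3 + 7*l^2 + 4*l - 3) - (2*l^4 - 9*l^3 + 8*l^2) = 9*l^5 + 2*l^4 + 11*l^3 - l^2 + 4*l - 3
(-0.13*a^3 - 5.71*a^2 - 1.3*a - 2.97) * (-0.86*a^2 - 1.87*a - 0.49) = 0.1118*a^5 + 5.1537*a^4 + 11.8594*a^3 + 7.7831*a^2 + 6.1909*a + 1.4553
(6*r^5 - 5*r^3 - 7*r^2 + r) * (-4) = -24*r^5 + 20*r^3 + 28*r^2 - 4*r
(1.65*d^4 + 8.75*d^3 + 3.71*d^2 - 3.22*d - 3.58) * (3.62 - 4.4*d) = -7.26*d^5 - 32.527*d^4 + 15.351*d^3 + 27.5982*d^2 + 4.0956*d - 12.9596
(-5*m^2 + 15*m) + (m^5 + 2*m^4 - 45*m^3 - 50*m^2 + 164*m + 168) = m^5 + 2*m^4 - 45*m^3 - 55*m^2 + 179*m + 168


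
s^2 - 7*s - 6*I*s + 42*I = (s - 7)*(s - 6*I)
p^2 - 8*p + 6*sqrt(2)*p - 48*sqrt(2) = (p - 8)*(p + 6*sqrt(2))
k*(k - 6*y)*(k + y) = k^3 - 5*k^2*y - 6*k*y^2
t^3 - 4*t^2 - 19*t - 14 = (t - 7)*(t + 1)*(t + 2)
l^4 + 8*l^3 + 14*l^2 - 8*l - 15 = (l - 1)*(l + 1)*(l + 3)*(l + 5)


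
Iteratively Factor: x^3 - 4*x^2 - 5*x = (x)*(x^2 - 4*x - 5) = x*(x - 5)*(x + 1)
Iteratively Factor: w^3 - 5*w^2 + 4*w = (w - 1)*(w^2 - 4*w) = (w - 4)*(w - 1)*(w)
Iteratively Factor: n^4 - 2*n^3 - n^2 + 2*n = (n - 2)*(n^3 - n) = n*(n - 2)*(n^2 - 1) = n*(n - 2)*(n - 1)*(n + 1)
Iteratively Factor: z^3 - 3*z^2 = (z)*(z^2 - 3*z) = z^2*(z - 3)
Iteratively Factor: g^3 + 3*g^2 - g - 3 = (g + 3)*(g^2 - 1) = (g - 1)*(g + 3)*(g + 1)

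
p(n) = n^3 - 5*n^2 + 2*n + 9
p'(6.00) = 50.00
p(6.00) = 57.00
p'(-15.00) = 827.00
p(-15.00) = -4521.00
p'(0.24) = -0.23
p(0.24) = 9.21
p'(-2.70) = 50.87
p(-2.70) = -52.53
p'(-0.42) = 6.73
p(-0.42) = 7.20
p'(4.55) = 18.61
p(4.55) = 8.78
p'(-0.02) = 2.20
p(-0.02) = 8.96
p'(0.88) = -4.48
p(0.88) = 7.57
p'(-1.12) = 16.96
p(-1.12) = -0.92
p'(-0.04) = 2.40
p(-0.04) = 8.91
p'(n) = 3*n^2 - 10*n + 2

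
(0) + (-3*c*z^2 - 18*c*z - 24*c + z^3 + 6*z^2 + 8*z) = -3*c*z^2 - 18*c*z - 24*c + z^3 + 6*z^2 + 8*z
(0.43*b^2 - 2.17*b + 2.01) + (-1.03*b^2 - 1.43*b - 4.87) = -0.6*b^2 - 3.6*b - 2.86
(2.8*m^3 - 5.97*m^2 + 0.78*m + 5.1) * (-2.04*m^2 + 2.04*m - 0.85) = -5.712*m^5 + 17.8908*m^4 - 16.15*m^3 - 3.7383*m^2 + 9.741*m - 4.335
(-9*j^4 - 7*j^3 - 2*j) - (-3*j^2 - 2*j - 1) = -9*j^4 - 7*j^3 + 3*j^2 + 1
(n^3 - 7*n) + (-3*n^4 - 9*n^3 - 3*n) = -3*n^4 - 8*n^3 - 10*n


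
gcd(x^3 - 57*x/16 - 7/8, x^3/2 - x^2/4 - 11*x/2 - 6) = 1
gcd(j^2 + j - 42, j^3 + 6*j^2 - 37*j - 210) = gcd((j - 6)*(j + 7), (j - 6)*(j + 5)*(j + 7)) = j^2 + j - 42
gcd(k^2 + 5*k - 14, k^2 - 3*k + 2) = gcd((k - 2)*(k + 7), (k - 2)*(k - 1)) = k - 2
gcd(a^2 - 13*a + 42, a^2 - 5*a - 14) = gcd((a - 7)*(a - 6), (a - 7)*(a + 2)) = a - 7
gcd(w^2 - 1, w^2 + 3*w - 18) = 1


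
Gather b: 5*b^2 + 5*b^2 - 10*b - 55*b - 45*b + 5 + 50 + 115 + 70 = 10*b^2 - 110*b + 240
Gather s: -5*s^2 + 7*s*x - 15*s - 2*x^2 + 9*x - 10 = -5*s^2 + s*(7*x - 15) - 2*x^2 + 9*x - 10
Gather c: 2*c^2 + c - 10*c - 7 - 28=2*c^2 - 9*c - 35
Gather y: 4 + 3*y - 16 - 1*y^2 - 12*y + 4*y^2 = 3*y^2 - 9*y - 12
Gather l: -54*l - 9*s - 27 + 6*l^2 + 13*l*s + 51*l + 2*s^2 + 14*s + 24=6*l^2 + l*(13*s - 3) + 2*s^2 + 5*s - 3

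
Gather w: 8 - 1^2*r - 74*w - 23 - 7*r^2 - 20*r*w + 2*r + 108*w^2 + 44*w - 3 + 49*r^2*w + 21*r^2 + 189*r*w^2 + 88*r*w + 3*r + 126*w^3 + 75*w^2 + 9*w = 14*r^2 + 4*r + 126*w^3 + w^2*(189*r + 183) + w*(49*r^2 + 68*r - 21) - 18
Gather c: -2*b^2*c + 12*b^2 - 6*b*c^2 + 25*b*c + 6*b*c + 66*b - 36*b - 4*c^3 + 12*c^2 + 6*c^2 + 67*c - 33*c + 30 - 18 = 12*b^2 + 30*b - 4*c^3 + c^2*(18 - 6*b) + c*(-2*b^2 + 31*b + 34) + 12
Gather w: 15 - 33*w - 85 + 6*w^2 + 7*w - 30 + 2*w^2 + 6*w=8*w^2 - 20*w - 100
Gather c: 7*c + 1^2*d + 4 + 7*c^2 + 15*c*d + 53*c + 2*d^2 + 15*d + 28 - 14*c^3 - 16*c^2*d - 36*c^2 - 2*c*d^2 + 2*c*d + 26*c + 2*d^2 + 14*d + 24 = -14*c^3 + c^2*(-16*d - 29) + c*(-2*d^2 + 17*d + 86) + 4*d^2 + 30*d + 56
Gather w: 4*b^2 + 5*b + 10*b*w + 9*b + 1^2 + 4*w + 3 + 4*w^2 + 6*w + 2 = 4*b^2 + 14*b + 4*w^2 + w*(10*b + 10) + 6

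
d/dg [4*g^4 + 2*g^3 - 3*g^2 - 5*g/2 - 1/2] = 16*g^3 + 6*g^2 - 6*g - 5/2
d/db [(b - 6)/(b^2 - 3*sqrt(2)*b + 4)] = (b^2 - 3*sqrt(2)*b - (b - 6)*(2*b - 3*sqrt(2)) + 4)/(b^2 - 3*sqrt(2)*b + 4)^2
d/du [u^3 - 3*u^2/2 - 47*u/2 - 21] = 3*u^2 - 3*u - 47/2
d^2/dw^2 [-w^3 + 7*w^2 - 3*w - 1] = 14 - 6*w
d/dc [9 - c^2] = -2*c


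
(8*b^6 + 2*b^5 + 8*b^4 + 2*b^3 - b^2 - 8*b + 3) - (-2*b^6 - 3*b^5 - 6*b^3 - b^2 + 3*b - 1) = 10*b^6 + 5*b^5 + 8*b^4 + 8*b^3 - 11*b + 4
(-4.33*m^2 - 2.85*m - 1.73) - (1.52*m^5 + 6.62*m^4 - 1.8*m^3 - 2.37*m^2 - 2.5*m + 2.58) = -1.52*m^5 - 6.62*m^4 + 1.8*m^3 - 1.96*m^2 - 0.35*m - 4.31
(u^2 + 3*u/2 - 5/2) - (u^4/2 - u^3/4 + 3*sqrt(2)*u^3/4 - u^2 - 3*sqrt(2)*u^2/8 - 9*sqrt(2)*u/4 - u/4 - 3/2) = -u^4/2 - 3*sqrt(2)*u^3/4 + u^3/4 + 3*sqrt(2)*u^2/8 + 2*u^2 + 7*u/4 + 9*sqrt(2)*u/4 - 1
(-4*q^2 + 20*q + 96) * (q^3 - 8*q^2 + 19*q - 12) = -4*q^5 + 52*q^4 - 140*q^3 - 340*q^2 + 1584*q - 1152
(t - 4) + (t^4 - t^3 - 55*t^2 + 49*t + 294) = t^4 - t^3 - 55*t^2 + 50*t + 290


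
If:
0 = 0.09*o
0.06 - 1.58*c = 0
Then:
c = 0.04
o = 0.00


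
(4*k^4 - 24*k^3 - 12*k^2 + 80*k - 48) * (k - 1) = 4*k^5 - 28*k^4 + 12*k^3 + 92*k^2 - 128*k + 48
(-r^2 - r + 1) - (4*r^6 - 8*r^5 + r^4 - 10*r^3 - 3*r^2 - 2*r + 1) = -4*r^6 + 8*r^5 - r^4 + 10*r^3 + 2*r^2 + r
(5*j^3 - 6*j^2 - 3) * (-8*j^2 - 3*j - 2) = -40*j^5 + 33*j^4 + 8*j^3 + 36*j^2 + 9*j + 6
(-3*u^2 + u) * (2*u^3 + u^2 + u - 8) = -6*u^5 - u^4 - 2*u^3 + 25*u^2 - 8*u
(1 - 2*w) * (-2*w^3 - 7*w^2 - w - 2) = 4*w^4 + 12*w^3 - 5*w^2 + 3*w - 2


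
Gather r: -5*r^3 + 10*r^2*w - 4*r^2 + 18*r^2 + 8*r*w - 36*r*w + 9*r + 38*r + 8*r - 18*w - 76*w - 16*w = -5*r^3 + r^2*(10*w + 14) + r*(55 - 28*w) - 110*w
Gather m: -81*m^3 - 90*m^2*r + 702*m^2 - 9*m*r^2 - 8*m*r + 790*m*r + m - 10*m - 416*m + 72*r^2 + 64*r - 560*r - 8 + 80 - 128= -81*m^3 + m^2*(702 - 90*r) + m*(-9*r^2 + 782*r - 425) + 72*r^2 - 496*r - 56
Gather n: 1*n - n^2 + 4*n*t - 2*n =-n^2 + n*(4*t - 1)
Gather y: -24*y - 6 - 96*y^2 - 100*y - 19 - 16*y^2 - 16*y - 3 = -112*y^2 - 140*y - 28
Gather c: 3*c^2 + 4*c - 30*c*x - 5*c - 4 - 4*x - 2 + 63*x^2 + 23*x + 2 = 3*c^2 + c*(-30*x - 1) + 63*x^2 + 19*x - 4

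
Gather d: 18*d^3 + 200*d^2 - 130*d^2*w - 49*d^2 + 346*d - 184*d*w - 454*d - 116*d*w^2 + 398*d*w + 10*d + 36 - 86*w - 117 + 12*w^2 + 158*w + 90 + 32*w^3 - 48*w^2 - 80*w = 18*d^3 + d^2*(151 - 130*w) + d*(-116*w^2 + 214*w - 98) + 32*w^3 - 36*w^2 - 8*w + 9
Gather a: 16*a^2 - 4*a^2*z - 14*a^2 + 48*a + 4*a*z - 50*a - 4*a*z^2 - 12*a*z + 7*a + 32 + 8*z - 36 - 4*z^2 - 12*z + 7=a^2*(2 - 4*z) + a*(-4*z^2 - 8*z + 5) - 4*z^2 - 4*z + 3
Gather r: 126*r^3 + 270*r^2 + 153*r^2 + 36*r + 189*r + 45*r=126*r^3 + 423*r^2 + 270*r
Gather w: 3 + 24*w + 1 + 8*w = 32*w + 4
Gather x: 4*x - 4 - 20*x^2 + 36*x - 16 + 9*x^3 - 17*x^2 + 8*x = 9*x^3 - 37*x^2 + 48*x - 20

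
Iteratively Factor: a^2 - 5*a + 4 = (a - 1)*(a - 4)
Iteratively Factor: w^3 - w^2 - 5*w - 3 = (w + 1)*(w^2 - 2*w - 3) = (w - 3)*(w + 1)*(w + 1)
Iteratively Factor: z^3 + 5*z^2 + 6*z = (z + 3)*(z^2 + 2*z) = z*(z + 3)*(z + 2)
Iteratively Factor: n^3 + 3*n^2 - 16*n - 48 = (n + 3)*(n^2 - 16) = (n + 3)*(n + 4)*(n - 4)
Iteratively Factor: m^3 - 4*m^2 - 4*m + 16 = (m + 2)*(m^2 - 6*m + 8) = (m - 2)*(m + 2)*(m - 4)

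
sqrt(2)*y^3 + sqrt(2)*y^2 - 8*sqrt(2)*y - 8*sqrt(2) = (y - 2*sqrt(2))*(y + 2*sqrt(2))*(sqrt(2)*y + sqrt(2))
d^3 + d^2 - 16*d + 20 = (d - 2)^2*(d + 5)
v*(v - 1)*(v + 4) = v^3 + 3*v^2 - 4*v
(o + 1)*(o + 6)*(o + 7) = o^3 + 14*o^2 + 55*o + 42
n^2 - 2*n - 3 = (n - 3)*(n + 1)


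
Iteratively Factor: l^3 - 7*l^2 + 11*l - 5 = (l - 1)*(l^2 - 6*l + 5) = (l - 5)*(l - 1)*(l - 1)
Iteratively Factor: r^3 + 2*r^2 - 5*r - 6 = (r + 1)*(r^2 + r - 6) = (r - 2)*(r + 1)*(r + 3)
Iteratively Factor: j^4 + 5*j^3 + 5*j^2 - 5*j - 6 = (j - 1)*(j^3 + 6*j^2 + 11*j + 6) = (j - 1)*(j + 3)*(j^2 + 3*j + 2) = (j - 1)*(j + 1)*(j + 3)*(j + 2)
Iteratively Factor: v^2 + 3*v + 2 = (v + 1)*(v + 2)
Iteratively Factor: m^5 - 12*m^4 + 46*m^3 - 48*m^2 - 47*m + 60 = (m - 4)*(m^4 - 8*m^3 + 14*m^2 + 8*m - 15) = (m - 4)*(m - 3)*(m^3 - 5*m^2 - m + 5) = (m - 4)*(m - 3)*(m - 1)*(m^2 - 4*m - 5) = (m - 5)*(m - 4)*(m - 3)*(m - 1)*(m + 1)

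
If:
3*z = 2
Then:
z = 2/3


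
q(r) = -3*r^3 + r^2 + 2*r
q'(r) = -9*r^2 + 2*r + 2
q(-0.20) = -0.34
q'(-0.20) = 1.24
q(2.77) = -50.55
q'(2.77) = -61.52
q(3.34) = -93.94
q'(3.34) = -91.72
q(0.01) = 0.02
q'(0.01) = 2.02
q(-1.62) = 12.14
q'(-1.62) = -24.86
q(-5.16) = 428.47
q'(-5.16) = -247.95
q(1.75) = -9.52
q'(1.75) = -22.06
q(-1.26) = 5.07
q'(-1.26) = -14.81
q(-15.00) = 10320.00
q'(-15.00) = -2053.00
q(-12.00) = 5304.00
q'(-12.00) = -1318.00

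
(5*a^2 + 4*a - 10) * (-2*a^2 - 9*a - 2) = -10*a^4 - 53*a^3 - 26*a^2 + 82*a + 20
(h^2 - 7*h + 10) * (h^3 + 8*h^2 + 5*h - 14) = h^5 + h^4 - 41*h^3 + 31*h^2 + 148*h - 140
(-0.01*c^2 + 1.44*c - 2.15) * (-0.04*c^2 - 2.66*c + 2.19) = 0.0004*c^4 - 0.031*c^3 - 3.7663*c^2 + 8.8726*c - 4.7085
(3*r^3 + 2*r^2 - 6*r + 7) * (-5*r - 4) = -15*r^4 - 22*r^3 + 22*r^2 - 11*r - 28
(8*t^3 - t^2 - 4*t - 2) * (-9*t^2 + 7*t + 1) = -72*t^5 + 65*t^4 + 37*t^3 - 11*t^2 - 18*t - 2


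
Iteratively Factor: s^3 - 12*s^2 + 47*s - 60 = (s - 5)*(s^2 - 7*s + 12) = (s - 5)*(s - 3)*(s - 4)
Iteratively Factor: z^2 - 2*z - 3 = (z + 1)*(z - 3)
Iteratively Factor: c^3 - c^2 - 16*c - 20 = (c - 5)*(c^2 + 4*c + 4) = (c - 5)*(c + 2)*(c + 2)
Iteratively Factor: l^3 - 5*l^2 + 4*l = (l)*(l^2 - 5*l + 4) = l*(l - 1)*(l - 4)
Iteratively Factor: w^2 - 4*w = (w)*(w - 4)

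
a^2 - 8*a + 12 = (a - 6)*(a - 2)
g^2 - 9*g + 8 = (g - 8)*(g - 1)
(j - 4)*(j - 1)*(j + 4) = j^3 - j^2 - 16*j + 16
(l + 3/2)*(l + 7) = l^2 + 17*l/2 + 21/2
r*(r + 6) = r^2 + 6*r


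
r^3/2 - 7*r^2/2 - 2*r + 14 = (r/2 + 1)*(r - 7)*(r - 2)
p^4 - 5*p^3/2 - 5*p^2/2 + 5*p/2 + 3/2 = (p - 3)*(p - 1)*(p + 1/2)*(p + 1)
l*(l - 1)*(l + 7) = l^3 + 6*l^2 - 7*l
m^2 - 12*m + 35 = (m - 7)*(m - 5)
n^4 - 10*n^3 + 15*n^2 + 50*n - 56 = (n - 7)*(n - 4)*(n - 1)*(n + 2)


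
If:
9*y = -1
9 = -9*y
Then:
No Solution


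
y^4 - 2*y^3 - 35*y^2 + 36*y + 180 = (y - 6)*(y - 3)*(y + 2)*(y + 5)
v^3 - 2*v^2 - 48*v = v*(v - 8)*(v + 6)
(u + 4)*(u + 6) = u^2 + 10*u + 24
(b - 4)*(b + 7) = b^2 + 3*b - 28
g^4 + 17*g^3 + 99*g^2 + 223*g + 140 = (g + 1)*(g + 4)*(g + 5)*(g + 7)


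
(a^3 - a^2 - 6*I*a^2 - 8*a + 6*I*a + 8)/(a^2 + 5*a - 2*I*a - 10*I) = (a^2 - a*(1 + 4*I) + 4*I)/(a + 5)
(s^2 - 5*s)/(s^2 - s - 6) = s*(5 - s)/(-s^2 + s + 6)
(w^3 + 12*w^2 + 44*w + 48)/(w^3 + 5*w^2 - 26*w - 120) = (w + 2)/(w - 5)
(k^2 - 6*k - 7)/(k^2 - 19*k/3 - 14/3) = 3*(k + 1)/(3*k + 2)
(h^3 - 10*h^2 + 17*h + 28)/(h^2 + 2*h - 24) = (h^2 - 6*h - 7)/(h + 6)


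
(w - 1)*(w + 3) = w^2 + 2*w - 3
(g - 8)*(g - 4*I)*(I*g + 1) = I*g^3 + 5*g^2 - 8*I*g^2 - 40*g - 4*I*g + 32*I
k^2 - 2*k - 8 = (k - 4)*(k + 2)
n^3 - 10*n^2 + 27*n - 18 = (n - 6)*(n - 3)*(n - 1)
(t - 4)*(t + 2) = t^2 - 2*t - 8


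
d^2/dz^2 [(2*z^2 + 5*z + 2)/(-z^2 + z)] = 2*(-7*z^3 - 6*z^2 + 6*z - 2)/(z^3*(z^3 - 3*z^2 + 3*z - 1))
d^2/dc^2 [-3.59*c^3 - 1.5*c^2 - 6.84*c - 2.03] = -21.54*c - 3.0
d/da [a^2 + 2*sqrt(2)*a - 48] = 2*a + 2*sqrt(2)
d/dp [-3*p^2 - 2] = -6*p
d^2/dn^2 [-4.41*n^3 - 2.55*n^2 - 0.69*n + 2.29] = -26.46*n - 5.1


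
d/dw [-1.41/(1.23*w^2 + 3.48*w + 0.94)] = (3.4686*w + 4.9068)/(1.23*w^2 + 3.48*w + 0.94)^2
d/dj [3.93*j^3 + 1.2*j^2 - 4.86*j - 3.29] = 11.79*j^2 + 2.4*j - 4.86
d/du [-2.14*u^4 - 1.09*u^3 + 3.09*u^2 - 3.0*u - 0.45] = -8.56*u^3 - 3.27*u^2 + 6.18*u - 3.0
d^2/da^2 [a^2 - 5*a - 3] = 2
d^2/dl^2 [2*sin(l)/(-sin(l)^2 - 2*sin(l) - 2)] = 2*(9*sin(l)^5 - 2*sin(l)^4 - 4*sin(l)^2 + sin(l)/2 + 6*sin(3*l) - sin(5*l)/2 + 8)/(sin(l)^2 + 2*sin(l) + 2)^3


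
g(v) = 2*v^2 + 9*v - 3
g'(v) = 4*v + 9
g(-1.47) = -11.91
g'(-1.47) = 3.12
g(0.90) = 6.72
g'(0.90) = 12.60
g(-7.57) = 43.48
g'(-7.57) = -21.28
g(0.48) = 1.78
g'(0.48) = 10.92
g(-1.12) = -10.57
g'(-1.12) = 4.52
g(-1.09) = -10.43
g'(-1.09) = 4.64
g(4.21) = 70.34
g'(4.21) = 25.84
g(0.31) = -0.02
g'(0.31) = 10.24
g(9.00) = 240.00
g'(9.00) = 45.00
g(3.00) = 42.00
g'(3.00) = 21.00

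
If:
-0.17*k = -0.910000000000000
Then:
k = 5.35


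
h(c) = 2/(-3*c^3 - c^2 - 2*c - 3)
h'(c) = 2*(9*c^2 + 2*c + 2)/(-3*c^3 - c^2 - 2*c - 3)^2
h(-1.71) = 0.16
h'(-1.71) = 0.32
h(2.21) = -0.04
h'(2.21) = 0.05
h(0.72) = -0.33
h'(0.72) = 0.44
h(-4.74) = 0.01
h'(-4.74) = 0.00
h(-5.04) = 0.01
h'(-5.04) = 0.00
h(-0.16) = -0.74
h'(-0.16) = 0.53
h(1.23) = -0.16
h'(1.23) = 0.23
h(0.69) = -0.34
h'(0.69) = 0.45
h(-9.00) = 0.00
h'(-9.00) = 0.00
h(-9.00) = 0.00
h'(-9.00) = 0.00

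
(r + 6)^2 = r^2 + 12*r + 36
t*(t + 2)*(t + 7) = t^3 + 9*t^2 + 14*t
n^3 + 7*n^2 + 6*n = n*(n + 1)*(n + 6)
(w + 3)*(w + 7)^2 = w^3 + 17*w^2 + 91*w + 147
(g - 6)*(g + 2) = g^2 - 4*g - 12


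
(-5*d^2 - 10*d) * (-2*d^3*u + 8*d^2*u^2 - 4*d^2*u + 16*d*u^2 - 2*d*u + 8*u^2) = 10*d^5*u - 40*d^4*u^2 + 40*d^4*u - 160*d^3*u^2 + 50*d^3*u - 200*d^2*u^2 + 20*d^2*u - 80*d*u^2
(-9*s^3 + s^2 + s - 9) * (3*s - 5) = -27*s^4 + 48*s^3 - 2*s^2 - 32*s + 45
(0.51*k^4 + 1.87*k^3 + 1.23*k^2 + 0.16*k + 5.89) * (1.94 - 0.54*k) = -0.2754*k^5 - 0.0204000000000001*k^4 + 2.9636*k^3 + 2.2998*k^2 - 2.8702*k + 11.4266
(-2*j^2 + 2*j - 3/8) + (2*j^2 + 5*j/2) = 9*j/2 - 3/8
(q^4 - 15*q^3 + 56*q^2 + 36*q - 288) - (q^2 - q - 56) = q^4 - 15*q^3 + 55*q^2 + 37*q - 232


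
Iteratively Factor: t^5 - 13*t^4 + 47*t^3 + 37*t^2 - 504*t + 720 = (t - 3)*(t^4 - 10*t^3 + 17*t^2 + 88*t - 240) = (t - 4)*(t - 3)*(t^3 - 6*t^2 - 7*t + 60) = (t - 4)*(t - 3)*(t + 3)*(t^2 - 9*t + 20) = (t - 4)^2*(t - 3)*(t + 3)*(t - 5)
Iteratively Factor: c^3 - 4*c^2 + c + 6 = (c + 1)*(c^2 - 5*c + 6) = (c - 2)*(c + 1)*(c - 3)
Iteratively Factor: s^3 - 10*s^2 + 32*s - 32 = (s - 2)*(s^2 - 8*s + 16) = (s - 4)*(s - 2)*(s - 4)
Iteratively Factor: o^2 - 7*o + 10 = (o - 5)*(o - 2)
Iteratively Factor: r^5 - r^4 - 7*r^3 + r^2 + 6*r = (r + 1)*(r^4 - 2*r^3 - 5*r^2 + 6*r) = (r - 1)*(r + 1)*(r^3 - r^2 - 6*r) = r*(r - 1)*(r + 1)*(r^2 - r - 6) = r*(r - 1)*(r + 1)*(r + 2)*(r - 3)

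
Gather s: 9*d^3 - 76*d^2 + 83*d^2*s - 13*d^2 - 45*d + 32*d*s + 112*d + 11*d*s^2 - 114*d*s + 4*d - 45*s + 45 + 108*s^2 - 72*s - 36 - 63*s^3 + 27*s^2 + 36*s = 9*d^3 - 89*d^2 + 71*d - 63*s^3 + s^2*(11*d + 135) + s*(83*d^2 - 82*d - 81) + 9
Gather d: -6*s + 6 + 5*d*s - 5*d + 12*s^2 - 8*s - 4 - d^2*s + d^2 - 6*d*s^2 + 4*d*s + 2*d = d^2*(1 - s) + d*(-6*s^2 + 9*s - 3) + 12*s^2 - 14*s + 2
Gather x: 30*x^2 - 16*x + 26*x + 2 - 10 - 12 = 30*x^2 + 10*x - 20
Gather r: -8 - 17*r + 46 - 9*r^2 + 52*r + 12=-9*r^2 + 35*r + 50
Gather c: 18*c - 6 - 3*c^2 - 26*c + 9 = -3*c^2 - 8*c + 3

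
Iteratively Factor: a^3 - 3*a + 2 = (a + 2)*(a^2 - 2*a + 1) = (a - 1)*(a + 2)*(a - 1)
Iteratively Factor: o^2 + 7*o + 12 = (o + 3)*(o + 4)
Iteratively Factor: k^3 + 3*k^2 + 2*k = (k + 1)*(k^2 + 2*k) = k*(k + 1)*(k + 2)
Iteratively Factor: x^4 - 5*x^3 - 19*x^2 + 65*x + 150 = (x + 2)*(x^3 - 7*x^2 - 5*x + 75) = (x - 5)*(x + 2)*(x^2 - 2*x - 15) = (x - 5)*(x + 2)*(x + 3)*(x - 5)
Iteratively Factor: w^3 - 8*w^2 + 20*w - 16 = (w - 2)*(w^2 - 6*w + 8) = (w - 2)^2*(w - 4)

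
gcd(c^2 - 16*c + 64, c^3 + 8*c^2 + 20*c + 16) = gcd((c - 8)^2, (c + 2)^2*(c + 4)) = 1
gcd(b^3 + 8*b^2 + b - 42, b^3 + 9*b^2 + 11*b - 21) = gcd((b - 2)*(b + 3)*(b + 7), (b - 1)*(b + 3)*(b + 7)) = b^2 + 10*b + 21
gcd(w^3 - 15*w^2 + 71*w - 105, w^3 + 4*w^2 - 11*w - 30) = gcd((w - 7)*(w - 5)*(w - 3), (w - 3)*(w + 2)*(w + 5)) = w - 3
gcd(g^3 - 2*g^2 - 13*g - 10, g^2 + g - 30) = g - 5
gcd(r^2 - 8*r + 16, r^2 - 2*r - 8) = r - 4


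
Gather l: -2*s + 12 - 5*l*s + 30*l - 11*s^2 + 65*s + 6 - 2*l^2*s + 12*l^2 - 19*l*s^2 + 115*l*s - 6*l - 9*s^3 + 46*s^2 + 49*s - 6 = l^2*(12 - 2*s) + l*(-19*s^2 + 110*s + 24) - 9*s^3 + 35*s^2 + 112*s + 12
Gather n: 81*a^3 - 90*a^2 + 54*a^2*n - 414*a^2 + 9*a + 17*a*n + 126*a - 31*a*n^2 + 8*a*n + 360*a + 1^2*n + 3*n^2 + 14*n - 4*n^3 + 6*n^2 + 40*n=81*a^3 - 504*a^2 + 495*a - 4*n^3 + n^2*(9 - 31*a) + n*(54*a^2 + 25*a + 55)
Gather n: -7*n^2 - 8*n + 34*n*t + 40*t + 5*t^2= -7*n^2 + n*(34*t - 8) + 5*t^2 + 40*t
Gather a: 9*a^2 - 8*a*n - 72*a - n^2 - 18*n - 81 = 9*a^2 + a*(-8*n - 72) - n^2 - 18*n - 81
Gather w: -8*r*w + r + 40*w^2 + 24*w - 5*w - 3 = r + 40*w^2 + w*(19 - 8*r) - 3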